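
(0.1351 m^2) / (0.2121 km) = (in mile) 3.958e-07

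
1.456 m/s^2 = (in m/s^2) 1.456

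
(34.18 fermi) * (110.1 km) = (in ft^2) 4.051e-08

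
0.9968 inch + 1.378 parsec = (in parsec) 1.378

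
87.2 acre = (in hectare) 35.29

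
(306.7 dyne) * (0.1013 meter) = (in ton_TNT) 7.426e-14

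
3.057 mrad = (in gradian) 0.1946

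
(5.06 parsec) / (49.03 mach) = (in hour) 2.598e+09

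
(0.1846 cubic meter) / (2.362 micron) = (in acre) 19.31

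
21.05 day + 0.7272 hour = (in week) 3.011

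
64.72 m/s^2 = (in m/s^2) 64.72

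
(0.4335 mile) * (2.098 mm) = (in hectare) 0.0001464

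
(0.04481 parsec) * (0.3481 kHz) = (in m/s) 4.813e+17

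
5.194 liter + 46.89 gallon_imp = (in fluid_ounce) 7384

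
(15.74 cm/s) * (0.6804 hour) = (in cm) 3.855e+04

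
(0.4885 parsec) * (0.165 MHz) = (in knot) 4.835e+21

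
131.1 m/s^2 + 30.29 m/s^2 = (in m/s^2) 161.4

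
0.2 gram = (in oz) 0.007055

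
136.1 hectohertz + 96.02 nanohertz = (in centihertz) 1.361e+06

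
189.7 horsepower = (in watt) 1.415e+05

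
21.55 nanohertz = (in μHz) 0.02155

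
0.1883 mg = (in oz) 6.642e-06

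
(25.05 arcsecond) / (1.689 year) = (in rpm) 2.177e-11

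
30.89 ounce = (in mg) 8.757e+05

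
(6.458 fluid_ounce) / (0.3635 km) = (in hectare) 5.254e-11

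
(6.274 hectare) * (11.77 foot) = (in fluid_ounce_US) 7.611e+09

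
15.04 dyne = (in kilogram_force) 1.534e-05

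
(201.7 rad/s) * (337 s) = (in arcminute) 2.337e+08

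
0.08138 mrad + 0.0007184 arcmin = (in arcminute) 0.2805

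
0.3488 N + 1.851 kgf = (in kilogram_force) 1.887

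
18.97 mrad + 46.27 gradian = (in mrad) 745.8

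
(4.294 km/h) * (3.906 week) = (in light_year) 2.978e-10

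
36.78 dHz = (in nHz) 3.678e+09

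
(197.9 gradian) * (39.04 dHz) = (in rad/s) 12.14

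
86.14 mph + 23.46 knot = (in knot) 98.31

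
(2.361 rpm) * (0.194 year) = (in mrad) 1.513e+09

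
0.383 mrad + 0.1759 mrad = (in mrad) 0.5589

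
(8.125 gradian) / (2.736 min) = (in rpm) 0.007424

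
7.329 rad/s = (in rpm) 69.99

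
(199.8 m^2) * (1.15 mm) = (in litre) 229.8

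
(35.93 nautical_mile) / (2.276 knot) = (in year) 0.001802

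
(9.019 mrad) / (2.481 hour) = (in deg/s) 5.786e-05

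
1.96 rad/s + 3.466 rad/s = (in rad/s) 5.426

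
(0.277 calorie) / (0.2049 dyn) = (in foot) 1.856e+06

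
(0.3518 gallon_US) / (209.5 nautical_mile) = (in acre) 8.481e-13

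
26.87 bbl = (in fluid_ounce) 1.445e+05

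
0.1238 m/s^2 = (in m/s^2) 0.1238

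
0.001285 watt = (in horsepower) 1.723e-06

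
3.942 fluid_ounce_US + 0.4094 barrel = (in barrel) 0.4101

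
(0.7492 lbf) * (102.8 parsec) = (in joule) 1.057e+19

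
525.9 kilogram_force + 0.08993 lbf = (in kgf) 525.9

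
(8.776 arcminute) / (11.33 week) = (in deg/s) 2.135e-08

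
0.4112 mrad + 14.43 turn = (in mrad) 9.067e+04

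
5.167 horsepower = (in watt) 3853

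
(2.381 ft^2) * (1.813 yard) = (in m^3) 0.3667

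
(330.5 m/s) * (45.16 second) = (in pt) 4.231e+07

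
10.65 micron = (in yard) 1.165e-05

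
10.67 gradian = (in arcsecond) 3.457e+04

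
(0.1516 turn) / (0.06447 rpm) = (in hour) 0.03919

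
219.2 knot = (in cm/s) 1.128e+04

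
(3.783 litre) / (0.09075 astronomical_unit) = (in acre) 6.886e-17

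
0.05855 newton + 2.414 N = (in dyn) 2.473e+05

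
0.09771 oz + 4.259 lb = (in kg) 1.935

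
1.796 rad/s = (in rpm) 17.15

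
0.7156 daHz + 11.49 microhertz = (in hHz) 0.07156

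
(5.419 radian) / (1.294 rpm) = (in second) 39.99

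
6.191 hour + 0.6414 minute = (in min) 372.1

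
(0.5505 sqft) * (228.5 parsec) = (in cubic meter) 3.606e+17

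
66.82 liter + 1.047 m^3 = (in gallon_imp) 245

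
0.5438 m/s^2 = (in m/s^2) 0.5438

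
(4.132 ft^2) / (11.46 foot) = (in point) 311.5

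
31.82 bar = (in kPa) 3182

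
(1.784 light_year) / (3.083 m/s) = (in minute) 9.124e+13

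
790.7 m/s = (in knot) 1537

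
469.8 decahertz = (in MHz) 0.004698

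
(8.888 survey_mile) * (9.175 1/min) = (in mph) 4893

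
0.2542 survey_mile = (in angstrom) 4.091e+12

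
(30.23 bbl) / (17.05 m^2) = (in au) 1.884e-12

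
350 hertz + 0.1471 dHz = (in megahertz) 0.00035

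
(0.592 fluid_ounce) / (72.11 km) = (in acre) 5.999e-14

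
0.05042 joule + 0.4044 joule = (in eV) 2.839e+18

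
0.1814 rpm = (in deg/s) 1.088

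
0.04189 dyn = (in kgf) 4.272e-08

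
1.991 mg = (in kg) 1.991e-06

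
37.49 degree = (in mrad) 654.3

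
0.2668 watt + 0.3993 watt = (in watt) 0.6661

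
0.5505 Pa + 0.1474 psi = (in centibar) 1.017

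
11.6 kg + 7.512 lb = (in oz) 529.4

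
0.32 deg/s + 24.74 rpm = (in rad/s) 2.596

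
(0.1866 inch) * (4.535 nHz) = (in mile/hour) 4.808e-11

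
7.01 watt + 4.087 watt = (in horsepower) 0.01488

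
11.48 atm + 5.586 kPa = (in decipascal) 1.169e+07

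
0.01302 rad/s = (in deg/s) 0.746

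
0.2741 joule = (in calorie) 0.06551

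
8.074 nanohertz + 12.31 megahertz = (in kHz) 1.231e+04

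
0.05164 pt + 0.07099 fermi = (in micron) 18.22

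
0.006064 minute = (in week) 6.016e-07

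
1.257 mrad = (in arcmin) 4.321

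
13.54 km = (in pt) 3.838e+07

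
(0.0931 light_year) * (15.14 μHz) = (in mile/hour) 2.983e+10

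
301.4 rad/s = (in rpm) 2878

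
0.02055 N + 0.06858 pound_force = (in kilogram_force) 0.0332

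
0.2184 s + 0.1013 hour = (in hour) 0.1014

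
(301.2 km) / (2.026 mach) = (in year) 1.384e-05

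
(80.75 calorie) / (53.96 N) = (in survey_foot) 20.54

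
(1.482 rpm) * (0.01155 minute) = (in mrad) 107.5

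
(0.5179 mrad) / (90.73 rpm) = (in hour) 1.514e-08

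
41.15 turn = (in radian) 258.6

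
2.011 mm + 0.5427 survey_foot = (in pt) 474.6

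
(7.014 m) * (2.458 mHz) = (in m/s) 0.01724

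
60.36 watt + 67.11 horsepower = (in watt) 5.01e+04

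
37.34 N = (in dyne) 3.734e+06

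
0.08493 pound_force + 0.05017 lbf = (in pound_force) 0.1351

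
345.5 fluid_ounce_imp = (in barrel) 0.06175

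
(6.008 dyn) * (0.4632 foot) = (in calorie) 2.027e-06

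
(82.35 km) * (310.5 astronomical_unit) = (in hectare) 3.825e+14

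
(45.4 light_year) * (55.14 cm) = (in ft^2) 2.549e+18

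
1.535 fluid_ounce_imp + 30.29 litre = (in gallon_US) 8.013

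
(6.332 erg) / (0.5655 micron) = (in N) 1.12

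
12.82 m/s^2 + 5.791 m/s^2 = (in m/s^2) 18.61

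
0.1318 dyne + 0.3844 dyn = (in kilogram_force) 5.264e-07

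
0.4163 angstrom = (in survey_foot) 1.366e-10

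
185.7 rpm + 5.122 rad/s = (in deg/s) 1408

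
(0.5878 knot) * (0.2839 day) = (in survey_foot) 2.434e+04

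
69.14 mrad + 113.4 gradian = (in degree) 106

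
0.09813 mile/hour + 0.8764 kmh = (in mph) 0.6427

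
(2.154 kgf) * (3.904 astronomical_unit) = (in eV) 7.7e+31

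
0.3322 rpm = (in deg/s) 1.993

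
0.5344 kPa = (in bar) 0.005344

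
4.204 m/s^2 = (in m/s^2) 4.204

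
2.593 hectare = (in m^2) 2.593e+04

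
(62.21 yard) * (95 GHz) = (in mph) 1.209e+13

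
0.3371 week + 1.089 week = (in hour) 239.6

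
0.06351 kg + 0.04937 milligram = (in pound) 0.14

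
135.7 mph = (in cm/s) 6066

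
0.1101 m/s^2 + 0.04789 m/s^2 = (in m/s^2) 0.158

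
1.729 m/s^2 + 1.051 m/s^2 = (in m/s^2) 2.78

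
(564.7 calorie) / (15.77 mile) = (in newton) 0.0931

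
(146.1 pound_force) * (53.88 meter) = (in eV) 2.186e+23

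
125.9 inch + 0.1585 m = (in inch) 132.1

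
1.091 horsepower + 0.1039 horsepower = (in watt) 891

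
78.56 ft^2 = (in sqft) 78.56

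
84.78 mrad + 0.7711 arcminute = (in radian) 0.085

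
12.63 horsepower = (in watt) 9418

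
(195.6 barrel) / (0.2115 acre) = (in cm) 3.633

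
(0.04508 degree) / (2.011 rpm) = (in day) 4.324e-08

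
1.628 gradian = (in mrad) 25.57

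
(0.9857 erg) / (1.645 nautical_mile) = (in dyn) 3.235e-06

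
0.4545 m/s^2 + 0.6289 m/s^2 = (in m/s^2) 1.083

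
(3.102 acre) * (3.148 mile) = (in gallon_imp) 1.399e+10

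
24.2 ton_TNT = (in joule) 1.013e+11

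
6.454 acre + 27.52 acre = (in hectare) 13.75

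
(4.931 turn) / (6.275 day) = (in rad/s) 5.715e-05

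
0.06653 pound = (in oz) 1.064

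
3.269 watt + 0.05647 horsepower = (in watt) 45.38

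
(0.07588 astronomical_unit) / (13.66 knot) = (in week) 2671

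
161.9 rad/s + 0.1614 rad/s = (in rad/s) 162.1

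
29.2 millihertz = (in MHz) 2.92e-08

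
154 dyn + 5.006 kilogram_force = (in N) 49.09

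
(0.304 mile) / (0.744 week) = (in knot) 0.002113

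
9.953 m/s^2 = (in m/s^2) 9.953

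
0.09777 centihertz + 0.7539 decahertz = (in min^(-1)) 452.4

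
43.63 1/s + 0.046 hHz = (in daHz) 4.823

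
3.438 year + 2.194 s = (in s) 1.084e+08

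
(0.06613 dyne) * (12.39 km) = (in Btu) 7.766e-06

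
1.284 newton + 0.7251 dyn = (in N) 1.284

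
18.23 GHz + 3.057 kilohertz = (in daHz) 1.823e+09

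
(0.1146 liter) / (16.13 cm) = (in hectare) 7.105e-08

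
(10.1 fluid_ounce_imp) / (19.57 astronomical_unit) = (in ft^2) 1.055e-15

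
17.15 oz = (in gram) 486.2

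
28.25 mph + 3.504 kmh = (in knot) 26.44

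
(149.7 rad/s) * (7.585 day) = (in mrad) 9.81e+10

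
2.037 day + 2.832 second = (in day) 2.037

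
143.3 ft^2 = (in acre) 0.00329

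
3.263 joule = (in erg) 3.263e+07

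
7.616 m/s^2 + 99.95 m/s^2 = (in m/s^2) 107.6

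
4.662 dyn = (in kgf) 4.754e-06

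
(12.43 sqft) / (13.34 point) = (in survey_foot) 805.1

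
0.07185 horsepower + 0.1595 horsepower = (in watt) 172.5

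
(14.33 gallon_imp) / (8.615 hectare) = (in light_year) 7.993e-23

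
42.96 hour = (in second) 1.547e+05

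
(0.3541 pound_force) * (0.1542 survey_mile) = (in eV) 2.44e+21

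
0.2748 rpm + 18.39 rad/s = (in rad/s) 18.42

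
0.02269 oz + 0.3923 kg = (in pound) 0.8663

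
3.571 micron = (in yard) 3.905e-06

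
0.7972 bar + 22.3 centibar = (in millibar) 1020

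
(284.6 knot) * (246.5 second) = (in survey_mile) 22.43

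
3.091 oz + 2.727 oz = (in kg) 0.1649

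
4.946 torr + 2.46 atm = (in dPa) 2.499e+06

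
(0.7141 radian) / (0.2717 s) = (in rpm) 25.1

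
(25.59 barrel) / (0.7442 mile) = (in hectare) 3.397e-07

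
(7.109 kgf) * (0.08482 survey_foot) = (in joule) 1.802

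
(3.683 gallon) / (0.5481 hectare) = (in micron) 2.544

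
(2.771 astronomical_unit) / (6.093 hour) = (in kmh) 6.803e+07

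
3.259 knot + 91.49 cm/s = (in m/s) 2.591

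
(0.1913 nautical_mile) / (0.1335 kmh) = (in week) 0.0158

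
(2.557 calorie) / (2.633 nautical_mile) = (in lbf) 0.0004932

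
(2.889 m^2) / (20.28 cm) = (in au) 9.523e-11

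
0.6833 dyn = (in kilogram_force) 6.968e-07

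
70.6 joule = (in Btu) 0.06692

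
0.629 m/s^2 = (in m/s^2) 0.629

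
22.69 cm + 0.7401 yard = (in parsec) 2.929e-17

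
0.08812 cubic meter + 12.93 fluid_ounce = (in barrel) 0.5567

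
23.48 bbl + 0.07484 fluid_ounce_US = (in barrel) 23.48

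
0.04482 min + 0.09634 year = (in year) 0.09634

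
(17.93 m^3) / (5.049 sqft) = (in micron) 3.822e+07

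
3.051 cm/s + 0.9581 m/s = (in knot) 1.922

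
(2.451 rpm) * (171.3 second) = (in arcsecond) 9.069e+06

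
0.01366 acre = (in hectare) 0.005528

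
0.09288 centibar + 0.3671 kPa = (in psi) 0.06671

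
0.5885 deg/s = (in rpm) 0.09808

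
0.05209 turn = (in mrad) 327.3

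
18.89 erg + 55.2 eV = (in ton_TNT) 4.515e-16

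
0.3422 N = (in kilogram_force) 0.03489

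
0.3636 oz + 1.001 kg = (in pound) 2.23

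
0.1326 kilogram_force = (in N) 1.3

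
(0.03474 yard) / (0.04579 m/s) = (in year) 2.2e-08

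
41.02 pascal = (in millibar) 0.4102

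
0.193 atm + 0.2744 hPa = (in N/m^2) 1.958e+04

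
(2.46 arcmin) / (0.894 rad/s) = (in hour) 2.223e-07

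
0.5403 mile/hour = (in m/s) 0.2415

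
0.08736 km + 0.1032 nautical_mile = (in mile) 0.173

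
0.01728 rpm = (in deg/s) 0.1037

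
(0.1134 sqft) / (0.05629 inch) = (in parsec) 2.388e-16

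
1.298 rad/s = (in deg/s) 74.37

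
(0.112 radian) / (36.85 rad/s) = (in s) 0.003039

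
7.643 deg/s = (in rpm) 1.274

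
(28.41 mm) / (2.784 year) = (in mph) 7.239e-10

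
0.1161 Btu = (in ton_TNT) 2.928e-08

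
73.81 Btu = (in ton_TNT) 1.861e-05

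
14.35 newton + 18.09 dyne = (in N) 14.35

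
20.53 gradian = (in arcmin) 1109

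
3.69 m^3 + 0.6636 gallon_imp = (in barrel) 23.23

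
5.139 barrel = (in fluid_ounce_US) 2.763e+04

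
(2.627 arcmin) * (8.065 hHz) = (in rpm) 5.885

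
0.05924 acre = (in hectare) 0.02397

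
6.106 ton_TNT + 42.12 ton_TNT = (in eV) 1.259e+30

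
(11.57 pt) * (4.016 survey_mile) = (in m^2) 26.38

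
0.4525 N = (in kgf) 0.04614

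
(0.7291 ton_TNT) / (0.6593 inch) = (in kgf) 1.858e+10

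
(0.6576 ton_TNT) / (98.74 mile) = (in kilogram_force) 1766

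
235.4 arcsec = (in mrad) 1.141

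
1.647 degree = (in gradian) 1.83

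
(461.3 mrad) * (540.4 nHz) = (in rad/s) 2.493e-07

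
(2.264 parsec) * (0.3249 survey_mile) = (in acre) 9.026e+15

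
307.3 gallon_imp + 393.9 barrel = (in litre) 6.402e+04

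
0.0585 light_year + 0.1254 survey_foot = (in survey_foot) 1.816e+15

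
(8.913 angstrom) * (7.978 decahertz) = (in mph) 1.591e-07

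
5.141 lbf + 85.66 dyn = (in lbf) 5.141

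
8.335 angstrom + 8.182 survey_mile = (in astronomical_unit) 8.802e-08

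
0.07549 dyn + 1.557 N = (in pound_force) 0.35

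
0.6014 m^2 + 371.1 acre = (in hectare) 150.2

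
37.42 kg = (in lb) 82.5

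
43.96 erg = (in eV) 2.744e+13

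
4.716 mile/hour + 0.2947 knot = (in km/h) 8.135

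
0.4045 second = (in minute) 0.006742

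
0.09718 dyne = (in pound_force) 2.185e-07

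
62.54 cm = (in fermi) 6.254e+14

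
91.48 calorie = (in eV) 2.389e+21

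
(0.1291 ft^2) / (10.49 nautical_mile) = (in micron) 0.6174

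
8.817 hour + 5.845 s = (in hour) 8.819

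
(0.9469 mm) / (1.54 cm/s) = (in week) 1.017e-07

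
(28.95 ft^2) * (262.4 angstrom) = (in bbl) 4.439e-07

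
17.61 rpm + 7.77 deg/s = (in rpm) 18.91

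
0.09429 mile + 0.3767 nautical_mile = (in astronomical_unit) 5.678e-09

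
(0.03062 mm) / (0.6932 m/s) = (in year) 1.401e-12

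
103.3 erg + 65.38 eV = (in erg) 103.3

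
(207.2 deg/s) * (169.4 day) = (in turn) 8.424e+06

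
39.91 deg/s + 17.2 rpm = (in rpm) 23.85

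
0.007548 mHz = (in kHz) 7.548e-09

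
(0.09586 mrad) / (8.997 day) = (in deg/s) 7.066e-09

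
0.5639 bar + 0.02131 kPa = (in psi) 8.182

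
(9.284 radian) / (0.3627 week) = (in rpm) 0.0004042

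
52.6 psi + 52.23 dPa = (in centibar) 362.7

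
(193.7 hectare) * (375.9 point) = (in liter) 2.569e+08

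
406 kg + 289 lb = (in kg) 537.1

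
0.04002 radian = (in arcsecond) 8255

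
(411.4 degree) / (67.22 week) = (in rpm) 1.687e-06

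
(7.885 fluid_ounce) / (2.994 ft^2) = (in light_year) 8.861e-20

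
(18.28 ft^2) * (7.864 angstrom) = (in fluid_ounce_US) 4.516e-05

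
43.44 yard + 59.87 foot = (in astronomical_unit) 3.875e-10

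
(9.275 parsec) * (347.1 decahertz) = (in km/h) 3.576e+21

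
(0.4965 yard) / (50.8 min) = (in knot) 0.0002895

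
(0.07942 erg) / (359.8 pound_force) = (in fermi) 4962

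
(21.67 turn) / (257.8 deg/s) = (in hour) 0.008406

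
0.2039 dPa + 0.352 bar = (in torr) 264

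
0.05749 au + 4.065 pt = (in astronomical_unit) 0.05749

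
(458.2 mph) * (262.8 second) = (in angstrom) 5.383e+14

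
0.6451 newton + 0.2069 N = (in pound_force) 0.1915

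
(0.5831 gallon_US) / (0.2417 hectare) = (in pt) 0.002589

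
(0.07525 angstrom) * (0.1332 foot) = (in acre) 7.549e-17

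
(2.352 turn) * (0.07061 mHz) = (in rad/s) 0.001043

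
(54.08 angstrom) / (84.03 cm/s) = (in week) 1.064e-14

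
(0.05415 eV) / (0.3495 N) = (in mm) 2.482e-17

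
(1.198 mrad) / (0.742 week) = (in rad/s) 2.67e-09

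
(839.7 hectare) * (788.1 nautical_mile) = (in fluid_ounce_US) 4.144e+17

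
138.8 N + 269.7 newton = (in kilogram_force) 41.66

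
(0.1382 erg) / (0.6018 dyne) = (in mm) 2.296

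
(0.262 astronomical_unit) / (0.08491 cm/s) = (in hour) 1.282e+10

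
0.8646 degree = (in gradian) 0.9607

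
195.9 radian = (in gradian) 1.247e+04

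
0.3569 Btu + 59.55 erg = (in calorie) 90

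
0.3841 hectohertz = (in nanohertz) 3.841e+10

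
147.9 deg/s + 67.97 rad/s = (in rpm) 673.7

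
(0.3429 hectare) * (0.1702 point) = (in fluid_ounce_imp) 7246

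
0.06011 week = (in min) 605.9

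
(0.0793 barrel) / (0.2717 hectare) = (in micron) 4.64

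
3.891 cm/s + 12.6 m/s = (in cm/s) 1264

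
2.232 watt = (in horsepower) 0.002993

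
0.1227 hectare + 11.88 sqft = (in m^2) 1228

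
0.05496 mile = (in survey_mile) 0.05496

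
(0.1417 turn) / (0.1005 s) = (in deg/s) 507.6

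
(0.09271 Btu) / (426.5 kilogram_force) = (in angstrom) 2.339e+08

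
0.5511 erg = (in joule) 5.511e-08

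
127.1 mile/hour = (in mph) 127.1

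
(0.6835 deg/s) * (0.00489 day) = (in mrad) 5040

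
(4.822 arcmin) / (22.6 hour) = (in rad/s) 1.724e-08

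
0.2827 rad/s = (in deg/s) 16.2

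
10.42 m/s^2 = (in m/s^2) 10.42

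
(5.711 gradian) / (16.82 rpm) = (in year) 1.615e-09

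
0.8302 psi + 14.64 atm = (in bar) 14.89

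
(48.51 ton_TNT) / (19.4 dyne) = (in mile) 6.501e+11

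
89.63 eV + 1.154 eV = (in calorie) 3.476e-18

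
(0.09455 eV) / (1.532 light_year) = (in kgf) 1.066e-37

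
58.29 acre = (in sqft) 2.539e+06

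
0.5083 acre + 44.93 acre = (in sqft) 1.979e+06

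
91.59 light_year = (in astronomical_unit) 5.792e+06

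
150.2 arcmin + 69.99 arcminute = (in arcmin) 220.2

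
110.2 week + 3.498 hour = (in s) 6.666e+07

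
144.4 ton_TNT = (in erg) 6.042e+18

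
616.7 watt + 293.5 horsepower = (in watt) 2.195e+05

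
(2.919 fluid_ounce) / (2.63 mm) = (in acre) 8.111e-06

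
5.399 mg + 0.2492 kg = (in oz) 8.79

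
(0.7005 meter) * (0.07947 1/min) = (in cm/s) 0.09278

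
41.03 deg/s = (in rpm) 6.838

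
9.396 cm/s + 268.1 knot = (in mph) 308.7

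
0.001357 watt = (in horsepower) 1.82e-06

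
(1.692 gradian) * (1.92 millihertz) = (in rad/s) 5.103e-05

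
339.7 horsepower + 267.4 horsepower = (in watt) 4.527e+05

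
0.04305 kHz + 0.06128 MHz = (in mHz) 6.132e+07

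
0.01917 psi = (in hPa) 1.322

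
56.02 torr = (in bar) 0.07469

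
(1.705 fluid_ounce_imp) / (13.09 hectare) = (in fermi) 3.701e+05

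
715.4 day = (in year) 1.96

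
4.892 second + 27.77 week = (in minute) 2.799e+05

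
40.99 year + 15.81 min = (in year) 40.99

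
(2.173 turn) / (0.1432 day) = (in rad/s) 0.001104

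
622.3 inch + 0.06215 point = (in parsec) 5.123e-16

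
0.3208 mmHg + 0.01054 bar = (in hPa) 10.97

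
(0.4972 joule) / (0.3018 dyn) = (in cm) 1.647e+07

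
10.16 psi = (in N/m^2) 7.005e+04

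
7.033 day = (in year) 0.01927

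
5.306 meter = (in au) 3.547e-11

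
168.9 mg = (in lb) 0.0003724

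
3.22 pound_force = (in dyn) 1.432e+06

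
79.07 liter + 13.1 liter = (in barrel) 0.5797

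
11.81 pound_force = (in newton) 52.53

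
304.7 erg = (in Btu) 2.888e-08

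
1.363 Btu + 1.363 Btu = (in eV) 1.795e+22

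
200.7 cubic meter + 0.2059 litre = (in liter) 2.007e+05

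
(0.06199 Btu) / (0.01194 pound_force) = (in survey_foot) 4040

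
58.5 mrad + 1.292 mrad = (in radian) 0.05979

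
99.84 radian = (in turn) 15.89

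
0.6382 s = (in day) 7.387e-06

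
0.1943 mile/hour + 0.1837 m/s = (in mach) 0.0007946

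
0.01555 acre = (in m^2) 62.93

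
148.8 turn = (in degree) 5.357e+04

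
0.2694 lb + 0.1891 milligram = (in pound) 0.2694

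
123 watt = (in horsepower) 0.1649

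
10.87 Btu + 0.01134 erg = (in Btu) 10.87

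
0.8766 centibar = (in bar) 0.008766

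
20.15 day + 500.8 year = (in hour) 4.387e+06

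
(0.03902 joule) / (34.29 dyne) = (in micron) 1.138e+08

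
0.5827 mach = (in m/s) 198.4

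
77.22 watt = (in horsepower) 0.1036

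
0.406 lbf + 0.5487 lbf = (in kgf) 0.433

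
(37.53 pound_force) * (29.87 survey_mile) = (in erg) 8.025e+13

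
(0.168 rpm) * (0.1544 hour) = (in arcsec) 2.017e+06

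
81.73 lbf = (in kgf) 37.07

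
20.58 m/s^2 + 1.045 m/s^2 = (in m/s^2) 21.62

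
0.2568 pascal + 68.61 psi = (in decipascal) 4.73e+06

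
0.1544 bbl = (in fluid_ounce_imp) 864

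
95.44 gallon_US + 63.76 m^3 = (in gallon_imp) 1.41e+04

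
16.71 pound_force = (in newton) 74.33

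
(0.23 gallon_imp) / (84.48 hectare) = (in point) 3.508e-06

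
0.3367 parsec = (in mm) 1.039e+19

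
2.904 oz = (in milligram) 8.233e+04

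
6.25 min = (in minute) 6.25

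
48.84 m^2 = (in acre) 0.01207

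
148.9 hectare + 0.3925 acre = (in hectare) 149.1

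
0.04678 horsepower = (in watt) 34.88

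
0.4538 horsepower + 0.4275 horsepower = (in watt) 657.2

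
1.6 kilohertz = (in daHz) 160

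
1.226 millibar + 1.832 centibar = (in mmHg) 14.66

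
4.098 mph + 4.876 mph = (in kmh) 14.44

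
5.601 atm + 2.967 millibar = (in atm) 5.604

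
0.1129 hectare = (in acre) 0.279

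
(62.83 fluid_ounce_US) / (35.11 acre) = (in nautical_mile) 7.061e-12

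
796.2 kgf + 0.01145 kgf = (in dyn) 7.808e+08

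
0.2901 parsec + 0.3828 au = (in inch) 3.524e+17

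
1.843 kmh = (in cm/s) 51.19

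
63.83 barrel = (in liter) 1.015e+04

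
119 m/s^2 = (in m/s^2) 119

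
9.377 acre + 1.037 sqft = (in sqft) 4.085e+05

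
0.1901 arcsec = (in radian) 9.216e-07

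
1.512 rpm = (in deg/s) 9.072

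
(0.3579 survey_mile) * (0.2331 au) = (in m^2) 2.009e+13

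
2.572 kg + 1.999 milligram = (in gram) 2572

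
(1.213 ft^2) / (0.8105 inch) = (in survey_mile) 0.003401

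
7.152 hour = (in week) 0.04257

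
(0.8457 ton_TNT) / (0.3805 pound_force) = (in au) 0.01397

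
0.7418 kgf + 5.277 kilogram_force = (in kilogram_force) 6.019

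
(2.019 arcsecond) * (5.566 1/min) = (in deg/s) 5.203e-05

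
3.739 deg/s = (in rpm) 0.6232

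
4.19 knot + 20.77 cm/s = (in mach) 0.00694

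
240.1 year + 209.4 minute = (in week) 1.252e+04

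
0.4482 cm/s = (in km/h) 0.01614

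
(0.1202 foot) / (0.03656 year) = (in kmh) 1.144e-07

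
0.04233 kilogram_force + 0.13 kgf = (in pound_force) 0.3799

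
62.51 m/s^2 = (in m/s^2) 62.51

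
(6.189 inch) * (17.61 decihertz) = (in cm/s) 27.68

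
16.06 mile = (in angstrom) 2.585e+14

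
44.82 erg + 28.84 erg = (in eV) 4.597e+13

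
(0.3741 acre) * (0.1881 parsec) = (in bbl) 5.527e+19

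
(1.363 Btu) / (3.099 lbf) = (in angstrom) 1.043e+12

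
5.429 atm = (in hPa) 5501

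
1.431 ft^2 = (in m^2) 0.1329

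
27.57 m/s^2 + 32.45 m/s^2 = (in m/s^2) 60.02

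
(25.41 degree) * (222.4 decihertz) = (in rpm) 94.19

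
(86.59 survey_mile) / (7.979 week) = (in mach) 8.481e-05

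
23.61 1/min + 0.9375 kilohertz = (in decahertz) 93.79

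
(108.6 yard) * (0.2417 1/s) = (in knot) 46.66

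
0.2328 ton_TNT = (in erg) 9.74e+15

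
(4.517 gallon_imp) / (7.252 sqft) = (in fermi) 3.048e+13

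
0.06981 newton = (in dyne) 6981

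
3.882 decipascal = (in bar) 3.882e-06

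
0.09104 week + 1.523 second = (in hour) 15.3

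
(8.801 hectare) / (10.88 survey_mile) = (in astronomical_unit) 3.36e-11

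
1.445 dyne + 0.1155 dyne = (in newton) 1.561e-05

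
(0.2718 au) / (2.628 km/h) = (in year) 1766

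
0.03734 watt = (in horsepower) 5.007e-05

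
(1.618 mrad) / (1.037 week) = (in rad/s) 2.58e-09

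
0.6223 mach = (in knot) 411.9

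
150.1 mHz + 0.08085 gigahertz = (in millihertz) 8.085e+10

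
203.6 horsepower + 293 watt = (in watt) 1.521e+05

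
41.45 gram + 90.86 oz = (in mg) 2.617e+06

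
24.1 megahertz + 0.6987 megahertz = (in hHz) 2.48e+05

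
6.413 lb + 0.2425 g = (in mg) 2.909e+06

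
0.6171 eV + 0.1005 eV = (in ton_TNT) 2.748e-29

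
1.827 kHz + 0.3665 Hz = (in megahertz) 0.001827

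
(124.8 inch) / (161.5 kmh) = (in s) 0.07066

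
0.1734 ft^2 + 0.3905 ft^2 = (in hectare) 5.239e-06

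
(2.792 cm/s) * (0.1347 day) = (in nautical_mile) 0.1755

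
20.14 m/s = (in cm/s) 2014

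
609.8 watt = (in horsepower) 0.8178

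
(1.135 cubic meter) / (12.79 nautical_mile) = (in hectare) 4.792e-09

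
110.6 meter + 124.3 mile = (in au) 1.338e-06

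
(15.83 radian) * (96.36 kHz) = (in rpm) 1.457e+07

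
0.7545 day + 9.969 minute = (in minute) 1096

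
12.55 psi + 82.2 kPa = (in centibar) 168.7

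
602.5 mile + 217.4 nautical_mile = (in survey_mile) 852.7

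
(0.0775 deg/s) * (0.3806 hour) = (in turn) 0.295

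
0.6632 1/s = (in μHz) 6.632e+05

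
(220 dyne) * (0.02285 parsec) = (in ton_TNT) 370.7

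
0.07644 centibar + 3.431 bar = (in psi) 49.77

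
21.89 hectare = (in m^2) 2.189e+05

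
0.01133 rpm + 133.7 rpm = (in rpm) 133.7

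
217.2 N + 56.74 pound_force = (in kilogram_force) 47.89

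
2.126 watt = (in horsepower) 0.002851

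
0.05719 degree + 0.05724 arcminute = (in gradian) 0.0646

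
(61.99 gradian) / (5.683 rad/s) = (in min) 0.002856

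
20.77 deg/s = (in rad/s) 0.3625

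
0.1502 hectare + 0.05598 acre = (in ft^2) 1.861e+04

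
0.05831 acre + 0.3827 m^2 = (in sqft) 2544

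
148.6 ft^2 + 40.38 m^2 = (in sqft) 583.2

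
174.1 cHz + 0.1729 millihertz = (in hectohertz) 0.01741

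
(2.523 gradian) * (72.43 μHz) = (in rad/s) 2.87e-06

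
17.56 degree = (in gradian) 19.51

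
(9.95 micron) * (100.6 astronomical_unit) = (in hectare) 1.497e+04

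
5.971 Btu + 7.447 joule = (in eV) 3.937e+22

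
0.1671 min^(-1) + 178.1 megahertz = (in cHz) 1.781e+10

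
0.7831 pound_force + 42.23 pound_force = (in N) 191.3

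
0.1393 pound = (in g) 63.19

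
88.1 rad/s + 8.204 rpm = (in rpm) 849.5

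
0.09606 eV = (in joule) 1.539e-20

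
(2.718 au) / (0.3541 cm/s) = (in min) 1.914e+12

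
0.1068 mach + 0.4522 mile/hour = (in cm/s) 3657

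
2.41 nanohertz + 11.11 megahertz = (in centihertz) 1.111e+09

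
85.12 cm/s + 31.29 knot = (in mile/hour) 37.91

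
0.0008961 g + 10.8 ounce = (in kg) 0.3062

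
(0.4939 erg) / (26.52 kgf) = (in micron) 0.0001899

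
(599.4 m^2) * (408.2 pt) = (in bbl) 542.9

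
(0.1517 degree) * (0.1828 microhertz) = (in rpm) 4.622e-09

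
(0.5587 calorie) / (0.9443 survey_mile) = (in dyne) 153.8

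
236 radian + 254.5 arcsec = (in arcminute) 8.113e+05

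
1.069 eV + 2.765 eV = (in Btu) 5.822e-22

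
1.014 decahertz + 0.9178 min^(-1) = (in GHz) 1.016e-08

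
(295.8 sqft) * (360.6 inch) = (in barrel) 1583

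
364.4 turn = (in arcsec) 4.723e+08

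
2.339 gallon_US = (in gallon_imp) 1.948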